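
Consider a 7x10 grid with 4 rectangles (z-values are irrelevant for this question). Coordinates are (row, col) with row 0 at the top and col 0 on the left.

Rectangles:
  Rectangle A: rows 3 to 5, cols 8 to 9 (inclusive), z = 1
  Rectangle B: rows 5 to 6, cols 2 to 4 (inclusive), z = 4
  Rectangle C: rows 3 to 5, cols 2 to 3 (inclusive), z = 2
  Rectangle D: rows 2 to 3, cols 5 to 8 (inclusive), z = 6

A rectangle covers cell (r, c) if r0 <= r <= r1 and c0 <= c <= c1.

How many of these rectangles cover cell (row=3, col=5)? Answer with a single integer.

Answer: 1

Derivation:
Check cell (3,5):
  A: rows 3-5 cols 8-9 -> outside (col miss)
  B: rows 5-6 cols 2-4 -> outside (row miss)
  C: rows 3-5 cols 2-3 -> outside (col miss)
  D: rows 2-3 cols 5-8 -> covers
Count covering = 1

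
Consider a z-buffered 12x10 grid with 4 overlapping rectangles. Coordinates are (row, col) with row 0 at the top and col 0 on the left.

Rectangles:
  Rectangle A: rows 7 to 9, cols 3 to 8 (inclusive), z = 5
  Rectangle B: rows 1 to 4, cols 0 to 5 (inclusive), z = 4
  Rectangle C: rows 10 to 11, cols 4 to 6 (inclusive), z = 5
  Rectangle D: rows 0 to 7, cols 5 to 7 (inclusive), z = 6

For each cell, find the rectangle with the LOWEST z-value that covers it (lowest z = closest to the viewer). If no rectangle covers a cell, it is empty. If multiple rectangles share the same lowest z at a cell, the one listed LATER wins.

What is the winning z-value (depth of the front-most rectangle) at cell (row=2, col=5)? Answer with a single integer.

Answer: 4

Derivation:
Check cell (2,5):
  A: rows 7-9 cols 3-8 -> outside (row miss)
  B: rows 1-4 cols 0-5 z=4 -> covers; best now B (z=4)
  C: rows 10-11 cols 4-6 -> outside (row miss)
  D: rows 0-7 cols 5-7 z=6 -> covers; best now B (z=4)
Winner: B at z=4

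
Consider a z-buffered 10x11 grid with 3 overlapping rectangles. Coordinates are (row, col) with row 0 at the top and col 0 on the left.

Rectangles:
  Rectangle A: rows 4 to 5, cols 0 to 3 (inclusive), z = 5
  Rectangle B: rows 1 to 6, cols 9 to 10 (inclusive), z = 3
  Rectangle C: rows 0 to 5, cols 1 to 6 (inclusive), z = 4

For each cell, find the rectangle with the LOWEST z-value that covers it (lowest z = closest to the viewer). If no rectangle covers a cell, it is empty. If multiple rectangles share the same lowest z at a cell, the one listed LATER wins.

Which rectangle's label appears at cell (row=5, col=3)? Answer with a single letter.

Check cell (5,3):
  A: rows 4-5 cols 0-3 z=5 -> covers; best now A (z=5)
  B: rows 1-6 cols 9-10 -> outside (col miss)
  C: rows 0-5 cols 1-6 z=4 -> covers; best now C (z=4)
Winner: C at z=4

Answer: C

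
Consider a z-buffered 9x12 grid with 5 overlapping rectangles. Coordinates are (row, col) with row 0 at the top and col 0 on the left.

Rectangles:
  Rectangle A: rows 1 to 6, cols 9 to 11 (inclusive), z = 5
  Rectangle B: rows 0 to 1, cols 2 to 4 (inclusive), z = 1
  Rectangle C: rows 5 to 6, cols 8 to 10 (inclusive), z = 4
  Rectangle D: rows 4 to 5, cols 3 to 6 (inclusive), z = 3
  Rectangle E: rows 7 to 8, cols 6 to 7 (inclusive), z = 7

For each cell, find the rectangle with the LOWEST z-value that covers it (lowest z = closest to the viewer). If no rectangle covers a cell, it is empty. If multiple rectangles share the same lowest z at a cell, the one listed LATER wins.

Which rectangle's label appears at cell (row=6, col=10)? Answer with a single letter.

Check cell (6,10):
  A: rows 1-6 cols 9-11 z=5 -> covers; best now A (z=5)
  B: rows 0-1 cols 2-4 -> outside (row miss)
  C: rows 5-6 cols 8-10 z=4 -> covers; best now C (z=4)
  D: rows 4-5 cols 3-6 -> outside (row miss)
  E: rows 7-8 cols 6-7 -> outside (row miss)
Winner: C at z=4

Answer: C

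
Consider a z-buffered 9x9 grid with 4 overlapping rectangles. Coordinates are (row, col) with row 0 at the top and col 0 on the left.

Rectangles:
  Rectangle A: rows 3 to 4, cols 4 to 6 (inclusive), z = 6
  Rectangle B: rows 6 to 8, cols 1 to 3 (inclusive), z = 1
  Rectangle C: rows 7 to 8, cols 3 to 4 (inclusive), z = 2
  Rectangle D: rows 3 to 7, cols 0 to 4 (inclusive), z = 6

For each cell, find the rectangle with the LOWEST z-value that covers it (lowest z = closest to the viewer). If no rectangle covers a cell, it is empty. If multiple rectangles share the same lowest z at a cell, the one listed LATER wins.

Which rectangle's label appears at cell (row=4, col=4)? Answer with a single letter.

Check cell (4,4):
  A: rows 3-4 cols 4-6 z=6 -> covers; best now A (z=6)
  B: rows 6-8 cols 1-3 -> outside (row miss)
  C: rows 7-8 cols 3-4 -> outside (row miss)
  D: rows 3-7 cols 0-4 z=6 -> covers; best now D (z=6)
Winner: D at z=6

Answer: D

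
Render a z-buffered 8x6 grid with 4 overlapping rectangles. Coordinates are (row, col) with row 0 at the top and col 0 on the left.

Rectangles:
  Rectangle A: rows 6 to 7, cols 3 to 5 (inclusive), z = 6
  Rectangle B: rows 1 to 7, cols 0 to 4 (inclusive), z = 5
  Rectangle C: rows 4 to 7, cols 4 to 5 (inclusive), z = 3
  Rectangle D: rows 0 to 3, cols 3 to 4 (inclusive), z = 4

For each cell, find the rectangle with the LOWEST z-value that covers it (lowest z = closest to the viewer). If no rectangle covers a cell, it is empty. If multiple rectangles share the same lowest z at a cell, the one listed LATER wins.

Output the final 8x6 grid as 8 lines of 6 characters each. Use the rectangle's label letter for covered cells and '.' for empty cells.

...DD.
BBBDD.
BBBDD.
BBBDD.
BBBBCC
BBBBCC
BBBBCC
BBBBCC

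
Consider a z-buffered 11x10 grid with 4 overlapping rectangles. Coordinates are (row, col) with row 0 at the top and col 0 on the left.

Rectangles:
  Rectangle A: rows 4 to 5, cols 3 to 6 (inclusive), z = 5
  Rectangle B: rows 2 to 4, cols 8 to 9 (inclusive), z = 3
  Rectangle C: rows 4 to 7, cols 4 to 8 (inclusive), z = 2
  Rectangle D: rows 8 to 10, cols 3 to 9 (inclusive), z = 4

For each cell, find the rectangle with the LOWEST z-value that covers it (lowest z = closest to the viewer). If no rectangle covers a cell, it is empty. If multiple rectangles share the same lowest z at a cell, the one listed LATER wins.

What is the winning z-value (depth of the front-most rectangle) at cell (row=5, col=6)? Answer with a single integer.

Check cell (5,6):
  A: rows 4-5 cols 3-6 z=5 -> covers; best now A (z=5)
  B: rows 2-4 cols 8-9 -> outside (row miss)
  C: rows 4-7 cols 4-8 z=2 -> covers; best now C (z=2)
  D: rows 8-10 cols 3-9 -> outside (row miss)
Winner: C at z=2

Answer: 2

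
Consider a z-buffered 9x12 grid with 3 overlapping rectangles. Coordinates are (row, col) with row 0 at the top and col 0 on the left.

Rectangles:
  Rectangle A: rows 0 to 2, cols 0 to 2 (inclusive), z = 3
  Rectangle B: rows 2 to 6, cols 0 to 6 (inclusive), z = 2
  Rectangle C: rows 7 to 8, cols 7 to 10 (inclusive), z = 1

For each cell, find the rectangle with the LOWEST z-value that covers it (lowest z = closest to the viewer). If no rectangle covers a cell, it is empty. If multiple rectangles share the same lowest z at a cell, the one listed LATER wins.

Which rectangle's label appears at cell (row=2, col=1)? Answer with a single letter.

Check cell (2,1):
  A: rows 0-2 cols 0-2 z=3 -> covers; best now A (z=3)
  B: rows 2-6 cols 0-6 z=2 -> covers; best now B (z=2)
  C: rows 7-8 cols 7-10 -> outside (row miss)
Winner: B at z=2

Answer: B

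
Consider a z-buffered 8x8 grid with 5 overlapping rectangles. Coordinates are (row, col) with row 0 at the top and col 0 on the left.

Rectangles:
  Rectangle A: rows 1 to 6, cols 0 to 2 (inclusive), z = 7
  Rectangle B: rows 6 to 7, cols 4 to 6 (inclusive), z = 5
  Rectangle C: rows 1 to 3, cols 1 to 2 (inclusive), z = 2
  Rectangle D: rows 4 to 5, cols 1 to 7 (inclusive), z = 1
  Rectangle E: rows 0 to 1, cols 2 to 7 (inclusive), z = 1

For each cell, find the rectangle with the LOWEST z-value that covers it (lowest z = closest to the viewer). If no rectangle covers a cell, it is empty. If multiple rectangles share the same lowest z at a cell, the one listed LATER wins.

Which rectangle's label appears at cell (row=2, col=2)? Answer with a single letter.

Answer: C

Derivation:
Check cell (2,2):
  A: rows 1-6 cols 0-2 z=7 -> covers; best now A (z=7)
  B: rows 6-7 cols 4-6 -> outside (row miss)
  C: rows 1-3 cols 1-2 z=2 -> covers; best now C (z=2)
  D: rows 4-5 cols 1-7 -> outside (row miss)
  E: rows 0-1 cols 2-7 -> outside (row miss)
Winner: C at z=2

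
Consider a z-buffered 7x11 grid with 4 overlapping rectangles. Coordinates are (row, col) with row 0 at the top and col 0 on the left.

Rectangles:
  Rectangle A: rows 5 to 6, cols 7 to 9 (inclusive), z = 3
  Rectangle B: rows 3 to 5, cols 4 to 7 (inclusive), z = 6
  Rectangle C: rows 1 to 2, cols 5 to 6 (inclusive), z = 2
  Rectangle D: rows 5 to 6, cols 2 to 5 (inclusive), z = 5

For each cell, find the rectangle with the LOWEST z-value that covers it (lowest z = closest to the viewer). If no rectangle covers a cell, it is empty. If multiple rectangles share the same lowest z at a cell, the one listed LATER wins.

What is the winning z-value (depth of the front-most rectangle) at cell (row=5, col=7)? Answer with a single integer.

Check cell (5,7):
  A: rows 5-6 cols 7-9 z=3 -> covers; best now A (z=3)
  B: rows 3-5 cols 4-7 z=6 -> covers; best now A (z=3)
  C: rows 1-2 cols 5-6 -> outside (row miss)
  D: rows 5-6 cols 2-5 -> outside (col miss)
Winner: A at z=3

Answer: 3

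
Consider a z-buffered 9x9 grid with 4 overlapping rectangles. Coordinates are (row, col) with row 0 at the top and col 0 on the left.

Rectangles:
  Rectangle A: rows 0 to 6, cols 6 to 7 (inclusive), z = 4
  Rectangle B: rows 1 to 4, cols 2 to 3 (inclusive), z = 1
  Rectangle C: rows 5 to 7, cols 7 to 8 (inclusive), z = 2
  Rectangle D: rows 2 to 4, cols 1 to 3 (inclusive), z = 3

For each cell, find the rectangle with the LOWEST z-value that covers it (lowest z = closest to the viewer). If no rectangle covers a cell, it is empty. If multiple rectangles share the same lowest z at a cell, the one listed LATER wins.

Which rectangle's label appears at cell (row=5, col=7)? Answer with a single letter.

Answer: C

Derivation:
Check cell (5,7):
  A: rows 0-6 cols 6-7 z=4 -> covers; best now A (z=4)
  B: rows 1-4 cols 2-3 -> outside (row miss)
  C: rows 5-7 cols 7-8 z=2 -> covers; best now C (z=2)
  D: rows 2-4 cols 1-3 -> outside (row miss)
Winner: C at z=2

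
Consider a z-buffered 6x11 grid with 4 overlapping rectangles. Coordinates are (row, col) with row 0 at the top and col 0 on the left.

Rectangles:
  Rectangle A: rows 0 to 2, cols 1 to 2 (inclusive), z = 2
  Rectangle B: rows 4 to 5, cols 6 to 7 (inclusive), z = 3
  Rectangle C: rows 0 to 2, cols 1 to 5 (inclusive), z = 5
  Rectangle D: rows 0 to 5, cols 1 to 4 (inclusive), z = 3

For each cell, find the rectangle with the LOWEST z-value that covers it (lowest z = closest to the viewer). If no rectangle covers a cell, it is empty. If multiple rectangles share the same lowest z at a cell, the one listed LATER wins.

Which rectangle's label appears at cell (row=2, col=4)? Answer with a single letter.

Check cell (2,4):
  A: rows 0-2 cols 1-2 -> outside (col miss)
  B: rows 4-5 cols 6-7 -> outside (row miss)
  C: rows 0-2 cols 1-5 z=5 -> covers; best now C (z=5)
  D: rows 0-5 cols 1-4 z=3 -> covers; best now D (z=3)
Winner: D at z=3

Answer: D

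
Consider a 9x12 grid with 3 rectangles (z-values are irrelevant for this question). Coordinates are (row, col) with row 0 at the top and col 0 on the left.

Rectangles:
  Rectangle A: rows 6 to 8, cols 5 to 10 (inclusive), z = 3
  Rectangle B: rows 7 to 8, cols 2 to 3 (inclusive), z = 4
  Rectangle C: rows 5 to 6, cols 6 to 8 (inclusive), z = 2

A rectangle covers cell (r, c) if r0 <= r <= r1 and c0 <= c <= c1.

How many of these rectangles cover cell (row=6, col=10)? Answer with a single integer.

Check cell (6,10):
  A: rows 6-8 cols 5-10 -> covers
  B: rows 7-8 cols 2-3 -> outside (row miss)
  C: rows 5-6 cols 6-8 -> outside (col miss)
Count covering = 1

Answer: 1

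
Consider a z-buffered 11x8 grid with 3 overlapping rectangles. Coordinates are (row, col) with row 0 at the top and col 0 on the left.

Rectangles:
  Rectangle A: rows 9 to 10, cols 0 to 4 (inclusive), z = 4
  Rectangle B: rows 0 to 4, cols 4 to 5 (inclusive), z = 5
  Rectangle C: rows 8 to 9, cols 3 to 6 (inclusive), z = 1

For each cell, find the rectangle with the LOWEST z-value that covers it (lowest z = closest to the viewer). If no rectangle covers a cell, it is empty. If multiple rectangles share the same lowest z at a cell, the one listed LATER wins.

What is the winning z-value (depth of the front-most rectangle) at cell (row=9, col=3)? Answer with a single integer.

Answer: 1

Derivation:
Check cell (9,3):
  A: rows 9-10 cols 0-4 z=4 -> covers; best now A (z=4)
  B: rows 0-4 cols 4-5 -> outside (row miss)
  C: rows 8-9 cols 3-6 z=1 -> covers; best now C (z=1)
Winner: C at z=1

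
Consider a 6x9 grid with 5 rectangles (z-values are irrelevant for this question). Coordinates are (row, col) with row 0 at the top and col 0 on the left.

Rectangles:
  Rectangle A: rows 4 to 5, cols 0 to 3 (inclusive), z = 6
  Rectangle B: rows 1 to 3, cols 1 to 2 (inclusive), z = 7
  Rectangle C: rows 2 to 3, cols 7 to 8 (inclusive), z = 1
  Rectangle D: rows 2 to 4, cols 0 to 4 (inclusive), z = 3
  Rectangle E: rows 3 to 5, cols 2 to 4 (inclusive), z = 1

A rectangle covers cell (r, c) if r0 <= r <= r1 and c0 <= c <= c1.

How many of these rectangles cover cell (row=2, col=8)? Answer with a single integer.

Check cell (2,8):
  A: rows 4-5 cols 0-3 -> outside (row miss)
  B: rows 1-3 cols 1-2 -> outside (col miss)
  C: rows 2-3 cols 7-8 -> covers
  D: rows 2-4 cols 0-4 -> outside (col miss)
  E: rows 3-5 cols 2-4 -> outside (row miss)
Count covering = 1

Answer: 1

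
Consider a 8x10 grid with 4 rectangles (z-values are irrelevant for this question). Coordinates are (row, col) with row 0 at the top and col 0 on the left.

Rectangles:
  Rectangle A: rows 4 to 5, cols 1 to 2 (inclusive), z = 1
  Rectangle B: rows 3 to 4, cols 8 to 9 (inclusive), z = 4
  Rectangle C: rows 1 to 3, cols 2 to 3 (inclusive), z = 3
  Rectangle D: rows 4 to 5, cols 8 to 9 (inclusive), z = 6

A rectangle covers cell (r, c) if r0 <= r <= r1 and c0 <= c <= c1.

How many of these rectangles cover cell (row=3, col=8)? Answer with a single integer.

Answer: 1

Derivation:
Check cell (3,8):
  A: rows 4-5 cols 1-2 -> outside (row miss)
  B: rows 3-4 cols 8-9 -> covers
  C: rows 1-3 cols 2-3 -> outside (col miss)
  D: rows 4-5 cols 8-9 -> outside (row miss)
Count covering = 1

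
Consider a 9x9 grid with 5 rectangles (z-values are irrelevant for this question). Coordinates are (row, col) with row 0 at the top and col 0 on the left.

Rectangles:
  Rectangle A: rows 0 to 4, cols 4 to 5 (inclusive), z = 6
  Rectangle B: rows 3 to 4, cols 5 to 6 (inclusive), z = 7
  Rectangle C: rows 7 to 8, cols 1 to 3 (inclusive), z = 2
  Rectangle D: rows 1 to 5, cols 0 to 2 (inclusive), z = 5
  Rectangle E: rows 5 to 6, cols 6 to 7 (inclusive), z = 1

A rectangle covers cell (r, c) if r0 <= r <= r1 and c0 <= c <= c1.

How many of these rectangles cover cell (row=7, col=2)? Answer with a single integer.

Check cell (7,2):
  A: rows 0-4 cols 4-5 -> outside (row miss)
  B: rows 3-4 cols 5-6 -> outside (row miss)
  C: rows 7-8 cols 1-3 -> covers
  D: rows 1-5 cols 0-2 -> outside (row miss)
  E: rows 5-6 cols 6-7 -> outside (row miss)
Count covering = 1

Answer: 1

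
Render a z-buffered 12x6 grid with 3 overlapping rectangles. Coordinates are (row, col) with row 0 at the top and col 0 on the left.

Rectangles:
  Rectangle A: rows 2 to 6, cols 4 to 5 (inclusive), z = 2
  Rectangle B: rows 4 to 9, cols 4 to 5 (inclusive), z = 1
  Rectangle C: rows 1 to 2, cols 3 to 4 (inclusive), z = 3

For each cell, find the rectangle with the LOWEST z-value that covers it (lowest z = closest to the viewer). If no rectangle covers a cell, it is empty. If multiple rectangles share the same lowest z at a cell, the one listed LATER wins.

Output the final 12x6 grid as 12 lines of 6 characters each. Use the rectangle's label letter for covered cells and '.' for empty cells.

......
...CC.
...CAA
....AA
....BB
....BB
....BB
....BB
....BB
....BB
......
......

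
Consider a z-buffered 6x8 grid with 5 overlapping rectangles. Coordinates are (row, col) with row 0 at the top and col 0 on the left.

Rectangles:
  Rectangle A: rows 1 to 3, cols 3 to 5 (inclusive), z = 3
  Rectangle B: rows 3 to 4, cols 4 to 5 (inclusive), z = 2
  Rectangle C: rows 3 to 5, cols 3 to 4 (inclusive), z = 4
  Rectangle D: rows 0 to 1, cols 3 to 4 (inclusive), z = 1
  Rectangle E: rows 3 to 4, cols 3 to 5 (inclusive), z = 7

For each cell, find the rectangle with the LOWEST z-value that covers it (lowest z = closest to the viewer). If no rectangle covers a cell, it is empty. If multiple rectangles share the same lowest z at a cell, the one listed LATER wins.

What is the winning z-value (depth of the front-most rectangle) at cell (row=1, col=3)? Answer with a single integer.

Answer: 1

Derivation:
Check cell (1,3):
  A: rows 1-3 cols 3-5 z=3 -> covers; best now A (z=3)
  B: rows 3-4 cols 4-5 -> outside (row miss)
  C: rows 3-5 cols 3-4 -> outside (row miss)
  D: rows 0-1 cols 3-4 z=1 -> covers; best now D (z=1)
  E: rows 3-4 cols 3-5 -> outside (row miss)
Winner: D at z=1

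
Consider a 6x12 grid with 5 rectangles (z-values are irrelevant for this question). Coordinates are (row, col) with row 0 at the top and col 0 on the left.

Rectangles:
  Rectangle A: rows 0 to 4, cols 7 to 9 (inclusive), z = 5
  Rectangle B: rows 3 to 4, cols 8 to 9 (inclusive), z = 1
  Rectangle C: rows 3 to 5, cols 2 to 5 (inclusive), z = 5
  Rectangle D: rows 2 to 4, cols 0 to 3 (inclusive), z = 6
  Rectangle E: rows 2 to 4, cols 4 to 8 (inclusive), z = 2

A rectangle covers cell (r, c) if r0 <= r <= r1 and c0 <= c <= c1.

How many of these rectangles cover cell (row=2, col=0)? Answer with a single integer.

Check cell (2,0):
  A: rows 0-4 cols 7-9 -> outside (col miss)
  B: rows 3-4 cols 8-9 -> outside (row miss)
  C: rows 3-5 cols 2-5 -> outside (row miss)
  D: rows 2-4 cols 0-3 -> covers
  E: rows 2-4 cols 4-8 -> outside (col miss)
Count covering = 1

Answer: 1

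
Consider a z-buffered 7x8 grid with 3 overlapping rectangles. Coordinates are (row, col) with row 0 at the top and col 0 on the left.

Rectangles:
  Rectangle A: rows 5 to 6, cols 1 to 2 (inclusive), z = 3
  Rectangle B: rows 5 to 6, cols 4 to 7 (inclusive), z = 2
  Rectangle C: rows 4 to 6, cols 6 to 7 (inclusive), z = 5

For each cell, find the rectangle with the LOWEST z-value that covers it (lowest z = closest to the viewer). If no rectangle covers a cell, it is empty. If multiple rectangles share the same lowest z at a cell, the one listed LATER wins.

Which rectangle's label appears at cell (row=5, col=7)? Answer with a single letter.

Check cell (5,7):
  A: rows 5-6 cols 1-2 -> outside (col miss)
  B: rows 5-6 cols 4-7 z=2 -> covers; best now B (z=2)
  C: rows 4-6 cols 6-7 z=5 -> covers; best now B (z=2)
Winner: B at z=2

Answer: B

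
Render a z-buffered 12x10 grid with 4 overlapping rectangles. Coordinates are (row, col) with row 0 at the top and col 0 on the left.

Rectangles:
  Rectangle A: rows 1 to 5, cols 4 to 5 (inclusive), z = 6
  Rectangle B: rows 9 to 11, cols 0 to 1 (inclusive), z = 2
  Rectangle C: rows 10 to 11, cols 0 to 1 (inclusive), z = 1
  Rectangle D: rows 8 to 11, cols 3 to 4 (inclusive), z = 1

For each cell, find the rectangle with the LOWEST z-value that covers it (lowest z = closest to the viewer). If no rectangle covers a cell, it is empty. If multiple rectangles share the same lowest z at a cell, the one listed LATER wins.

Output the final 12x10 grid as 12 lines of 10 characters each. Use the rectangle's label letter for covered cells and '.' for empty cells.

..........
....AA....
....AA....
....AA....
....AA....
....AA....
..........
..........
...DD.....
BB.DD.....
CC.DD.....
CC.DD.....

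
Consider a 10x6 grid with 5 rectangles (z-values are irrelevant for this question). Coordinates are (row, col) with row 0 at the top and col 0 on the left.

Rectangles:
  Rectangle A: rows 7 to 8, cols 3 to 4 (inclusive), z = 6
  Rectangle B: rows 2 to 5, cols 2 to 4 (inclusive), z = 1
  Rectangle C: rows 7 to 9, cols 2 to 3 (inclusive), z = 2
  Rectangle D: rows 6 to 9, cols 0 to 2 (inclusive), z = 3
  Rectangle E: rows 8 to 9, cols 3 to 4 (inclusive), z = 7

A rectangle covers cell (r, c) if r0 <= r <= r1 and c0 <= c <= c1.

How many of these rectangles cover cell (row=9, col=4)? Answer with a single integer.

Answer: 1

Derivation:
Check cell (9,4):
  A: rows 7-8 cols 3-4 -> outside (row miss)
  B: rows 2-5 cols 2-4 -> outside (row miss)
  C: rows 7-9 cols 2-3 -> outside (col miss)
  D: rows 6-9 cols 0-2 -> outside (col miss)
  E: rows 8-9 cols 3-4 -> covers
Count covering = 1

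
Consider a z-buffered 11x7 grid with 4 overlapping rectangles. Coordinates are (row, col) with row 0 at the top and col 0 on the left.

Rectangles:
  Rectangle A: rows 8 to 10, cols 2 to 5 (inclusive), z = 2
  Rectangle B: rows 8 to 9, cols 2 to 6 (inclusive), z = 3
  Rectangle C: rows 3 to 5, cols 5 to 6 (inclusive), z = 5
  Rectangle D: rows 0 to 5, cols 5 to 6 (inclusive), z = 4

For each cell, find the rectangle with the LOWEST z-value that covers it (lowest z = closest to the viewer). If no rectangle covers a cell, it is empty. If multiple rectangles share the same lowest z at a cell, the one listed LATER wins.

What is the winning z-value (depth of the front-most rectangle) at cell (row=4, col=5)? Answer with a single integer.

Check cell (4,5):
  A: rows 8-10 cols 2-5 -> outside (row miss)
  B: rows 8-9 cols 2-6 -> outside (row miss)
  C: rows 3-5 cols 5-6 z=5 -> covers; best now C (z=5)
  D: rows 0-5 cols 5-6 z=4 -> covers; best now D (z=4)
Winner: D at z=4

Answer: 4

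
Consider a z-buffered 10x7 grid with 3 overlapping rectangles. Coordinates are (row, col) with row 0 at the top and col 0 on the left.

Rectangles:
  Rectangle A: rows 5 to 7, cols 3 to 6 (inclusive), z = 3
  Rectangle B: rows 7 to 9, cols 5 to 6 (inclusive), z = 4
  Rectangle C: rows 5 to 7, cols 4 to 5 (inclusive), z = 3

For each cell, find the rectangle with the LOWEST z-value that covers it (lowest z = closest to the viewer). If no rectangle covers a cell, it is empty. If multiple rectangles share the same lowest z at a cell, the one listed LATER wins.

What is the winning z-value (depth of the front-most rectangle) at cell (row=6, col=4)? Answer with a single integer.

Answer: 3

Derivation:
Check cell (6,4):
  A: rows 5-7 cols 3-6 z=3 -> covers; best now A (z=3)
  B: rows 7-9 cols 5-6 -> outside (row miss)
  C: rows 5-7 cols 4-5 z=3 -> covers; best now C (z=3)
Winner: C at z=3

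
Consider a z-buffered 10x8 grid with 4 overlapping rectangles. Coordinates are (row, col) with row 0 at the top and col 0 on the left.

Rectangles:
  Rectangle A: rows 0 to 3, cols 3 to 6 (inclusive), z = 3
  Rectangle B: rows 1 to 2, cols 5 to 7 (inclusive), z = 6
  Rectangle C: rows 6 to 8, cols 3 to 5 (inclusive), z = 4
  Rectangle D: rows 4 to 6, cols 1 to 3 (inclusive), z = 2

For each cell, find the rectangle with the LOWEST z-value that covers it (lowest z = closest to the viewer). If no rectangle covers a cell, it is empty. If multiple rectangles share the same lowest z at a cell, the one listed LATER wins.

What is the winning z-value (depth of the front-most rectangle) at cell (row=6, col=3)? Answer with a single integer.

Check cell (6,3):
  A: rows 0-3 cols 3-6 -> outside (row miss)
  B: rows 1-2 cols 5-7 -> outside (row miss)
  C: rows 6-8 cols 3-5 z=4 -> covers; best now C (z=4)
  D: rows 4-6 cols 1-3 z=2 -> covers; best now D (z=2)
Winner: D at z=2

Answer: 2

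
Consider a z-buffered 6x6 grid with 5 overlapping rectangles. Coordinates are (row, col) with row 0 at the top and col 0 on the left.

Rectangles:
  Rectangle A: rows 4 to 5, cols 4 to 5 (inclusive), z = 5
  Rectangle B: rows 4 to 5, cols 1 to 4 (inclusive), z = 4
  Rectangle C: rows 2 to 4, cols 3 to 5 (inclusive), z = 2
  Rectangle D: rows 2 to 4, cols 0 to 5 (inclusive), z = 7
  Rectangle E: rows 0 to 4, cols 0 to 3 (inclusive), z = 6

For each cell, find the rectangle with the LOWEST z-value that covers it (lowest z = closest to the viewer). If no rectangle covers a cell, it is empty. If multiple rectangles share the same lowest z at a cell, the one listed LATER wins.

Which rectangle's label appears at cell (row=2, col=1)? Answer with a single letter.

Check cell (2,1):
  A: rows 4-5 cols 4-5 -> outside (row miss)
  B: rows 4-5 cols 1-4 -> outside (row miss)
  C: rows 2-4 cols 3-5 -> outside (col miss)
  D: rows 2-4 cols 0-5 z=7 -> covers; best now D (z=7)
  E: rows 0-4 cols 0-3 z=6 -> covers; best now E (z=6)
Winner: E at z=6

Answer: E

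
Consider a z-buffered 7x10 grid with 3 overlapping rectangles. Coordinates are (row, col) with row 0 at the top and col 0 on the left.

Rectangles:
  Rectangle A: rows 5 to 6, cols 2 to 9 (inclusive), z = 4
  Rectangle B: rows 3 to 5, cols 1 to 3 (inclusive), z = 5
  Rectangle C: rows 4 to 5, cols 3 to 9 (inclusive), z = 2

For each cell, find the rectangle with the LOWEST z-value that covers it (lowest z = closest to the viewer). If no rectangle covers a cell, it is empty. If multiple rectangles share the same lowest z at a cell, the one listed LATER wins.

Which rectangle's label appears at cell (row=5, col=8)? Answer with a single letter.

Answer: C

Derivation:
Check cell (5,8):
  A: rows 5-6 cols 2-9 z=4 -> covers; best now A (z=4)
  B: rows 3-5 cols 1-3 -> outside (col miss)
  C: rows 4-5 cols 3-9 z=2 -> covers; best now C (z=2)
Winner: C at z=2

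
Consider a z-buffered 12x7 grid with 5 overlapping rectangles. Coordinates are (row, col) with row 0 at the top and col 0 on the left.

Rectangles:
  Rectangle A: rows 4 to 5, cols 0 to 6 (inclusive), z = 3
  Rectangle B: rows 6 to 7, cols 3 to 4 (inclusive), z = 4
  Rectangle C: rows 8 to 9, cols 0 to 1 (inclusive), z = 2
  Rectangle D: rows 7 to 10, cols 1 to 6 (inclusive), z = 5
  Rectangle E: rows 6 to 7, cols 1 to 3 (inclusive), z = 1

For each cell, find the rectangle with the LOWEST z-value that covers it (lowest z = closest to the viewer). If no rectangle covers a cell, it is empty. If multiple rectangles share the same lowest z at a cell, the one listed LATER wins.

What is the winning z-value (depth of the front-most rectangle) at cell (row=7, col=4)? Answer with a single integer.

Check cell (7,4):
  A: rows 4-5 cols 0-6 -> outside (row miss)
  B: rows 6-7 cols 3-4 z=4 -> covers; best now B (z=4)
  C: rows 8-9 cols 0-1 -> outside (row miss)
  D: rows 7-10 cols 1-6 z=5 -> covers; best now B (z=4)
  E: rows 6-7 cols 1-3 -> outside (col miss)
Winner: B at z=4

Answer: 4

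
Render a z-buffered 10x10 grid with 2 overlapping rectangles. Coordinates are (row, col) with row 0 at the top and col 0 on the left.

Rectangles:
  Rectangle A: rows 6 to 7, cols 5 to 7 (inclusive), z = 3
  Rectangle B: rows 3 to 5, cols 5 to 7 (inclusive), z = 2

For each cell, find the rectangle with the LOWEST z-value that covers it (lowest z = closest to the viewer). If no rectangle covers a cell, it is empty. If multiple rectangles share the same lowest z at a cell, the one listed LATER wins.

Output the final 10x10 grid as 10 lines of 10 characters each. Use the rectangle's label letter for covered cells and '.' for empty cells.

..........
..........
..........
.....BBB..
.....BBB..
.....BBB..
.....AAA..
.....AAA..
..........
..........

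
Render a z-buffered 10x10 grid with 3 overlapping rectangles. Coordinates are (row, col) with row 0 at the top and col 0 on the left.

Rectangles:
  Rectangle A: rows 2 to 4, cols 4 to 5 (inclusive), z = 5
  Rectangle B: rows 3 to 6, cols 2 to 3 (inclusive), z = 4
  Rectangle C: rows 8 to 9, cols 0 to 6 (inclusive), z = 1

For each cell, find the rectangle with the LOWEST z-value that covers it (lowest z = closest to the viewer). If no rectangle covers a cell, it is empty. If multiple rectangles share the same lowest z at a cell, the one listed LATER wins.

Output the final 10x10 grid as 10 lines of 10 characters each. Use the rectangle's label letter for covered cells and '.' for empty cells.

..........
..........
....AA....
..BBAA....
..BBAA....
..BB......
..BB......
..........
CCCCCCC...
CCCCCCC...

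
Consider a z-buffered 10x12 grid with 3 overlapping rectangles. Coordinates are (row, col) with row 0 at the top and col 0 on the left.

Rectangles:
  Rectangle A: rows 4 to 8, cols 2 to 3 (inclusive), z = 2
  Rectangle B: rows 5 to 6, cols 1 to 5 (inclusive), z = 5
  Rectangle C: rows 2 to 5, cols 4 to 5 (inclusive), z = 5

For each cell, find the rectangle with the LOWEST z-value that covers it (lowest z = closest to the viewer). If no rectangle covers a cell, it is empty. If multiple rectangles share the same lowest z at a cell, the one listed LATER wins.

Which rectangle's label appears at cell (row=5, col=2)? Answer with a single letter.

Check cell (5,2):
  A: rows 4-8 cols 2-3 z=2 -> covers; best now A (z=2)
  B: rows 5-6 cols 1-5 z=5 -> covers; best now A (z=2)
  C: rows 2-5 cols 4-5 -> outside (col miss)
Winner: A at z=2

Answer: A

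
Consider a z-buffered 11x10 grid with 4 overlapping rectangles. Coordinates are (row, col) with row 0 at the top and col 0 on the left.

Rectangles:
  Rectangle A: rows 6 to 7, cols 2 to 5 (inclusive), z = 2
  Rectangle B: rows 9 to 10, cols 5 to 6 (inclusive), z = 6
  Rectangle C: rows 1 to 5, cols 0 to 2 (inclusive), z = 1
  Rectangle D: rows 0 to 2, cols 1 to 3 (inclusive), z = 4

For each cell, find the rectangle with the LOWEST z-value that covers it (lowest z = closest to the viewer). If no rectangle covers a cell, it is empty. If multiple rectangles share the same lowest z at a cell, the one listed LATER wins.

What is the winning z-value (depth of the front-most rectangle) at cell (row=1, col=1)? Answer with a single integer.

Check cell (1,1):
  A: rows 6-7 cols 2-5 -> outside (row miss)
  B: rows 9-10 cols 5-6 -> outside (row miss)
  C: rows 1-5 cols 0-2 z=1 -> covers; best now C (z=1)
  D: rows 0-2 cols 1-3 z=4 -> covers; best now C (z=1)
Winner: C at z=1

Answer: 1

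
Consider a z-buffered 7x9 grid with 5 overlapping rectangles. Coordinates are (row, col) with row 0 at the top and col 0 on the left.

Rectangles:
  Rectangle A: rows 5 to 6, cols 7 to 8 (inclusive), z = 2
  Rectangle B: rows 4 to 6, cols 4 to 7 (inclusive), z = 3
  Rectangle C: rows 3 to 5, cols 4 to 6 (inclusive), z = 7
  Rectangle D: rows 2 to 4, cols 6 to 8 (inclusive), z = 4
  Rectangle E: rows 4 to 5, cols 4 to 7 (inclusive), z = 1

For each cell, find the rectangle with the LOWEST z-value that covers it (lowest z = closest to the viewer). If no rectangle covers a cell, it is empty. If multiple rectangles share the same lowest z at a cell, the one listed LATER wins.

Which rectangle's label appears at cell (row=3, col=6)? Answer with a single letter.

Check cell (3,6):
  A: rows 5-6 cols 7-8 -> outside (row miss)
  B: rows 4-6 cols 4-7 -> outside (row miss)
  C: rows 3-5 cols 4-6 z=7 -> covers; best now C (z=7)
  D: rows 2-4 cols 6-8 z=4 -> covers; best now D (z=4)
  E: rows 4-5 cols 4-7 -> outside (row miss)
Winner: D at z=4

Answer: D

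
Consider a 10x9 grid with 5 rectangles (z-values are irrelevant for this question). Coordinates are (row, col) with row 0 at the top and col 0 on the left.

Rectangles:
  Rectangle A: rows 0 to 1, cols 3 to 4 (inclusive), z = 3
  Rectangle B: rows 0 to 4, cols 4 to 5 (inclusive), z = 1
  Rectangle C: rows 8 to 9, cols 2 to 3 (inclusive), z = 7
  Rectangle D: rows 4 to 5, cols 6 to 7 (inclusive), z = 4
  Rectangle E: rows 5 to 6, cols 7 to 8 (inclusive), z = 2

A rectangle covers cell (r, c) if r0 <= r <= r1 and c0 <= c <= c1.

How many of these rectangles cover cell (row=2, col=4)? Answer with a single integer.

Check cell (2,4):
  A: rows 0-1 cols 3-4 -> outside (row miss)
  B: rows 0-4 cols 4-5 -> covers
  C: rows 8-9 cols 2-3 -> outside (row miss)
  D: rows 4-5 cols 6-7 -> outside (row miss)
  E: rows 5-6 cols 7-8 -> outside (row miss)
Count covering = 1

Answer: 1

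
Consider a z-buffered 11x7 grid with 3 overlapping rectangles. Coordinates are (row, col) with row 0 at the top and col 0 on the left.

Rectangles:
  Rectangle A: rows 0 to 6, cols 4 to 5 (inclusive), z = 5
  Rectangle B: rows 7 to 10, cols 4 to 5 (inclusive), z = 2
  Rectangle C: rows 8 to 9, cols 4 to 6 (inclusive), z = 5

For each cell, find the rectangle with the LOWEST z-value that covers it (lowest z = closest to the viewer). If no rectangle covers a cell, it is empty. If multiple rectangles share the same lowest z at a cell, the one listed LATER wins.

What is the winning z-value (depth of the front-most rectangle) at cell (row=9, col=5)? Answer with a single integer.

Answer: 2

Derivation:
Check cell (9,5):
  A: rows 0-6 cols 4-5 -> outside (row miss)
  B: rows 7-10 cols 4-5 z=2 -> covers; best now B (z=2)
  C: rows 8-9 cols 4-6 z=5 -> covers; best now B (z=2)
Winner: B at z=2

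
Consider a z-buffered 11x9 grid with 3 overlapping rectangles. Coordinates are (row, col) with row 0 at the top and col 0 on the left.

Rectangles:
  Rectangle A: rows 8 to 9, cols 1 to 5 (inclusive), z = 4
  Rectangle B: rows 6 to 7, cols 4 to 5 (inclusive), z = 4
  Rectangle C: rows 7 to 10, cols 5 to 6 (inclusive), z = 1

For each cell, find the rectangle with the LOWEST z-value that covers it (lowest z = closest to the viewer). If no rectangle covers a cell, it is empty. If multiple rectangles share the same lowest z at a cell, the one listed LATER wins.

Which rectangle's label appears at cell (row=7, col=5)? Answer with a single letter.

Check cell (7,5):
  A: rows 8-9 cols 1-5 -> outside (row miss)
  B: rows 6-7 cols 4-5 z=4 -> covers; best now B (z=4)
  C: rows 7-10 cols 5-6 z=1 -> covers; best now C (z=1)
Winner: C at z=1

Answer: C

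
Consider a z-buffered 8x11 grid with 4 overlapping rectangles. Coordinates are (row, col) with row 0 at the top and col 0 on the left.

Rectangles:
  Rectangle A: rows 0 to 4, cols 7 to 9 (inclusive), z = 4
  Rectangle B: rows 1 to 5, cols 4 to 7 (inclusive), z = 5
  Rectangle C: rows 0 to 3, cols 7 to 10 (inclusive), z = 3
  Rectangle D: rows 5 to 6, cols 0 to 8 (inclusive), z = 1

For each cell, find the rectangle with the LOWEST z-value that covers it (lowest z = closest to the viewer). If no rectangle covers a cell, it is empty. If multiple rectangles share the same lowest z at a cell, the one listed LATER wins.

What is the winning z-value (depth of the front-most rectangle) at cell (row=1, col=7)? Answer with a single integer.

Answer: 3

Derivation:
Check cell (1,7):
  A: rows 0-4 cols 7-9 z=4 -> covers; best now A (z=4)
  B: rows 1-5 cols 4-7 z=5 -> covers; best now A (z=4)
  C: rows 0-3 cols 7-10 z=3 -> covers; best now C (z=3)
  D: rows 5-6 cols 0-8 -> outside (row miss)
Winner: C at z=3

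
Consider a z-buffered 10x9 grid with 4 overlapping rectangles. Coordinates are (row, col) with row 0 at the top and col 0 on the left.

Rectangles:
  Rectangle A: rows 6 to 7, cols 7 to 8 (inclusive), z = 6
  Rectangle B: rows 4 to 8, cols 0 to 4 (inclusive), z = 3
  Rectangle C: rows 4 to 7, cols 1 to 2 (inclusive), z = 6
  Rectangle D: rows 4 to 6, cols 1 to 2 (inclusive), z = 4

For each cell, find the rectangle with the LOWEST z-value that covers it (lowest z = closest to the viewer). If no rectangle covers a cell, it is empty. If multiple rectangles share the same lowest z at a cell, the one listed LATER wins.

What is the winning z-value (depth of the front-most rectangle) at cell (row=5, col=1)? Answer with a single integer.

Check cell (5,1):
  A: rows 6-7 cols 7-8 -> outside (row miss)
  B: rows 4-8 cols 0-4 z=3 -> covers; best now B (z=3)
  C: rows 4-7 cols 1-2 z=6 -> covers; best now B (z=3)
  D: rows 4-6 cols 1-2 z=4 -> covers; best now B (z=3)
Winner: B at z=3

Answer: 3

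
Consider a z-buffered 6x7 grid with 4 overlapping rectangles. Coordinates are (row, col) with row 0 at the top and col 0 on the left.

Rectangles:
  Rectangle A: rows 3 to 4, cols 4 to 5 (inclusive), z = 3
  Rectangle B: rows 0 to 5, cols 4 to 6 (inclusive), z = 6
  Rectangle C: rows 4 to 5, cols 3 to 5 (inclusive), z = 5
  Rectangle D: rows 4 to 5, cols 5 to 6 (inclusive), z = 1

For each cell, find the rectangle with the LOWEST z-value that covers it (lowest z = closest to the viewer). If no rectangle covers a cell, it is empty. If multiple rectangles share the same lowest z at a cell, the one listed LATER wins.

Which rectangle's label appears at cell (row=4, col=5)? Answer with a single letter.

Check cell (4,5):
  A: rows 3-4 cols 4-5 z=3 -> covers; best now A (z=3)
  B: rows 0-5 cols 4-6 z=6 -> covers; best now A (z=3)
  C: rows 4-5 cols 3-5 z=5 -> covers; best now A (z=3)
  D: rows 4-5 cols 5-6 z=1 -> covers; best now D (z=1)
Winner: D at z=1

Answer: D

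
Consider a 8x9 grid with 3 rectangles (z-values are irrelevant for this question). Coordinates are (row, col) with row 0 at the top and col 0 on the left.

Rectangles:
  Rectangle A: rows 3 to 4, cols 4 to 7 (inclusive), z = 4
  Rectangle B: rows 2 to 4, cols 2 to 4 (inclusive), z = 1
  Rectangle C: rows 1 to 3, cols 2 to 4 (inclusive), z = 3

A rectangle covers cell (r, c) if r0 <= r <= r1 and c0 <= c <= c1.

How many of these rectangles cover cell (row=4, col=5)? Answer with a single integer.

Check cell (4,5):
  A: rows 3-4 cols 4-7 -> covers
  B: rows 2-4 cols 2-4 -> outside (col miss)
  C: rows 1-3 cols 2-4 -> outside (row miss)
Count covering = 1

Answer: 1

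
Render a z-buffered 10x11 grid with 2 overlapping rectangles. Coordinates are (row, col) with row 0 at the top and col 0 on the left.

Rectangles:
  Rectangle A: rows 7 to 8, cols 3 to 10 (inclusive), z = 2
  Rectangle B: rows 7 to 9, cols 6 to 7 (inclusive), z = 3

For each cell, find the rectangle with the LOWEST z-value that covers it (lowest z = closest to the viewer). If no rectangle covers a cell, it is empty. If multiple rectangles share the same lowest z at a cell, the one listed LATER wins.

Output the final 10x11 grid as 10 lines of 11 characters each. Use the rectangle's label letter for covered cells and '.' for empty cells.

...........
...........
...........
...........
...........
...........
...........
...AAAAAAAA
...AAAAAAAA
......BB...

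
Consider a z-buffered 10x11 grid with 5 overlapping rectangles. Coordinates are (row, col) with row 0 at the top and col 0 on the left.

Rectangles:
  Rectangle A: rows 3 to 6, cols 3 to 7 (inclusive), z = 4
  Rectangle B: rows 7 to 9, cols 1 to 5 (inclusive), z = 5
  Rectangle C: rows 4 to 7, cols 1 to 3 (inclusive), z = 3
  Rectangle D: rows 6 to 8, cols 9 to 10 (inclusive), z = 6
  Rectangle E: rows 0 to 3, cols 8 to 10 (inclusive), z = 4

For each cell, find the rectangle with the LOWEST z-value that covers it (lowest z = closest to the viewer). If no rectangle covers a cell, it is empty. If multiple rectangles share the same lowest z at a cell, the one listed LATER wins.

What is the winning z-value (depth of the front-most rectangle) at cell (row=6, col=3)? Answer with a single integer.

Answer: 3

Derivation:
Check cell (6,3):
  A: rows 3-6 cols 3-7 z=4 -> covers; best now A (z=4)
  B: rows 7-9 cols 1-5 -> outside (row miss)
  C: rows 4-7 cols 1-3 z=3 -> covers; best now C (z=3)
  D: rows 6-8 cols 9-10 -> outside (col miss)
  E: rows 0-3 cols 8-10 -> outside (row miss)
Winner: C at z=3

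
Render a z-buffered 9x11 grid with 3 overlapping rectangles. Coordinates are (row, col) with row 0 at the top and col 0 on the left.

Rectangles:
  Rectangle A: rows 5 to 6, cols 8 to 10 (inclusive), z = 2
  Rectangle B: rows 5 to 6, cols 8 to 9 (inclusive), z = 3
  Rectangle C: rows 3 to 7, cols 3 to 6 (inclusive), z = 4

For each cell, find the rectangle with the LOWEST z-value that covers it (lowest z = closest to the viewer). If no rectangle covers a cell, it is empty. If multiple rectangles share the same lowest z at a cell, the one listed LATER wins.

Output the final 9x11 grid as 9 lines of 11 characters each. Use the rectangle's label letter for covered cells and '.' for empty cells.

...........
...........
...........
...CCCC....
...CCCC....
...CCCC.AAA
...CCCC.AAA
...CCCC....
...........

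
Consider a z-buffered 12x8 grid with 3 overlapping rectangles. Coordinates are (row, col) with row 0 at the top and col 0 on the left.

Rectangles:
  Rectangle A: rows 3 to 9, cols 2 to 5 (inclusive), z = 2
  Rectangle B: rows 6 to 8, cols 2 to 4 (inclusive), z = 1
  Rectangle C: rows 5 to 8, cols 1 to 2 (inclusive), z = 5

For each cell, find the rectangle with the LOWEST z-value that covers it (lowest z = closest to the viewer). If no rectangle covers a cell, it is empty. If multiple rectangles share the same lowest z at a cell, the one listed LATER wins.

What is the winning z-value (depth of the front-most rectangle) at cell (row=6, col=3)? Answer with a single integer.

Answer: 1

Derivation:
Check cell (6,3):
  A: rows 3-9 cols 2-5 z=2 -> covers; best now A (z=2)
  B: rows 6-8 cols 2-4 z=1 -> covers; best now B (z=1)
  C: rows 5-8 cols 1-2 -> outside (col miss)
Winner: B at z=1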